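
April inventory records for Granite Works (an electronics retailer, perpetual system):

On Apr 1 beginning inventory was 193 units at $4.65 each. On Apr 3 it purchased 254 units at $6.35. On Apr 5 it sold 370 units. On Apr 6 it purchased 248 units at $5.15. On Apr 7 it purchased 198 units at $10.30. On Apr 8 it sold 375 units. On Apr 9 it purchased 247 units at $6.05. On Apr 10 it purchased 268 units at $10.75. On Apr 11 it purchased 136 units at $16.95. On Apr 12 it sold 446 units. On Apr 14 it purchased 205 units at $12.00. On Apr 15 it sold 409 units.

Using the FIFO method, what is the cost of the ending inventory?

Apr 5, 370 sold [FIFO — oldest first]: 193 @ $4.65 + 177 @ $6.35 = $2,021.40
Apr 8, 375 sold [FIFO — oldest first]: 77 @ $6.35 + 248 @ $5.15 + 50 @ $10.30 = $2,281.15
Apr 12, 446 sold [FIFO — oldest first]: 148 @ $10.30 + 247 @ $6.05 + 51 @ $10.75 = $3,567.00
Apr 15, 409 sold [FIFO — oldest first]: 217 @ $10.75 + 136 @ $16.95 + 56 @ $12.00 = $5,309.95
Total COGS = $2,021.40 + $2,281.15 + $3,567.00 + $5,309.95 = $13,179.50
Ending inventory: 149 @ $12.00 = $1,788.00

Ending inventory = $1,788.00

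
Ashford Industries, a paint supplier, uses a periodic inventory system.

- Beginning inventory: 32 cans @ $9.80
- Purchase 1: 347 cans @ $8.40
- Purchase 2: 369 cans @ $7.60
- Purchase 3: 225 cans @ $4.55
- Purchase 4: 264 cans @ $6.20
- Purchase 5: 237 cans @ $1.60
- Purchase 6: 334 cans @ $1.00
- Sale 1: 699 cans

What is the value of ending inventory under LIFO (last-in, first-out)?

Sale 1 (699) [LIFO — newest first]: 334 @ $1.00 + 237 @ $1.60 + 128 @ $6.20 = $1,506.80
Ending inventory: 32 @ $9.80 + 347 @ $8.40 + 369 @ $7.60 + 225 @ $4.55 + 136 @ $6.20 = $7,899.75
Check: goods available $9,406.55 = COGS $1,506.80 + ending $7,899.75

Ending inventory = $7,899.75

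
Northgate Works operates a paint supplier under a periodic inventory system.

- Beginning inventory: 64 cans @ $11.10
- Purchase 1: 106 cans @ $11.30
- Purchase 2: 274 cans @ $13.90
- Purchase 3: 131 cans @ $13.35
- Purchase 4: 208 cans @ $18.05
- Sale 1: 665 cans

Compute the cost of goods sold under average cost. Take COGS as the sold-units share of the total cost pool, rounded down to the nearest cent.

COGS = $9,529.16

Sale 1, sell 665: 665/783 × $11,220.05 → $9,529.16
Ending inventory (cost pool remaining) = $1,690.89
Check: goods available $11,220.05 = COGS $9,529.16 + ending $1,690.89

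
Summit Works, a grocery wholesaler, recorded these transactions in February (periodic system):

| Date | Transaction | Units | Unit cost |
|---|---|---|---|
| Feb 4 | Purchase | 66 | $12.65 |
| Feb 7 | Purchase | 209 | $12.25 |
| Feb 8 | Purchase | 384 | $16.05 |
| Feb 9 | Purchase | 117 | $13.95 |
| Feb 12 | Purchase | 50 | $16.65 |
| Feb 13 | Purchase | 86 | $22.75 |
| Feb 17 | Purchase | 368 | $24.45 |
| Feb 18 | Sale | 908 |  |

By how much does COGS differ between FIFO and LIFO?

$4,136.60

FIFO COGS: 66 @ $12.65 + 209 @ $12.25 + 384 @ $16.05 + 117 @ $13.95 + 50 @ $16.65 + 82 @ $22.75 = $13,888.50
LIFO COGS: 368 @ $24.45 + 86 @ $22.75 + 50 @ $16.65 + 117 @ $13.95 + 287 @ $16.05 = $18,025.10
Difference = |$13,888.50 − $18,025.10| = $4,136.60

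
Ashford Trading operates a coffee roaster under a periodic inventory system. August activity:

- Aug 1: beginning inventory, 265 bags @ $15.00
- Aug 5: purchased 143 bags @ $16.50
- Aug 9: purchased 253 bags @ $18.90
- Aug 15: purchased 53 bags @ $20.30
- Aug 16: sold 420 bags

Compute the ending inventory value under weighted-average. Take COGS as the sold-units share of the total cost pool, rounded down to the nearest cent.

Aug 16, sell 420: 420/714 × $12,192.10 → $7,171.82
Ending inventory (cost pool remaining) = $5,020.28

Ending inventory = $5,020.28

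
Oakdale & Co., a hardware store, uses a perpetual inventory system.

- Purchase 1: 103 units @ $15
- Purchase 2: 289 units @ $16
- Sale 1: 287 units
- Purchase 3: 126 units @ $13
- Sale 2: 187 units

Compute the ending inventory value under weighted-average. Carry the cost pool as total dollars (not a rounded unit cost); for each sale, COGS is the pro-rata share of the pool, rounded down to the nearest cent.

After Purchase 1: 103 on hand, pool $1,545.00 (≈ $15.0000 each)
After Purchase 2: 392 on hand, pool $6,169.00 (≈ $15.7372 each)
Sale 1, sell 287: 287/392 × $6,169.00 → $4,516.58
After Purchase 3: 231 on hand, pool $3,290.42 (≈ $14.2442 each)
Sale 2, sell 187: 187/231 × $3,290.42 → $2,663.67
Total COGS = $4,516.58 + $2,663.67 = $7,180.25
Ending inventory (cost pool remaining) = $626.75
Check: goods available $7,807.00 = COGS $7,180.25 + ending $626.75

Ending inventory = $626.75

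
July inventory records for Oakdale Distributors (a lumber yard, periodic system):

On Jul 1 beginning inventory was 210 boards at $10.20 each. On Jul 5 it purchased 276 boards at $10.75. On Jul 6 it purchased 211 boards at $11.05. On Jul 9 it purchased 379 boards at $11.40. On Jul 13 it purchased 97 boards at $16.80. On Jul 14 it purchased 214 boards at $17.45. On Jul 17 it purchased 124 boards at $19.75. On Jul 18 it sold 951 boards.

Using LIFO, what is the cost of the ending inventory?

Jul 18, 951 sold [LIFO — newest first]: 124 @ $19.75 + 214 @ $17.45 + 97 @ $16.80 + 379 @ $11.40 + 137 @ $11.05 = $13,647.35
Ending inventory: 210 @ $10.20 + 276 @ $10.75 + 74 @ $11.05 = $5,926.70
Check: goods available $19,574.05 = COGS $13,647.35 + ending $5,926.70

Ending inventory = $5,926.70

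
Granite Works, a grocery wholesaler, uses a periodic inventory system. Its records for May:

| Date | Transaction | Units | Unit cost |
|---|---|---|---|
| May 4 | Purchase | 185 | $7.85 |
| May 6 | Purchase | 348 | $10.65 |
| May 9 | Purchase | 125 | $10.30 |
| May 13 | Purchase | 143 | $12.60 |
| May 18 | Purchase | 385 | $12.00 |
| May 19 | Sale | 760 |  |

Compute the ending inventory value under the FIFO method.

May 19, 760 sold [FIFO — oldest first]: 185 @ $7.85 + 348 @ $10.65 + 125 @ $10.30 + 102 @ $12.60 = $7,731.15
Ending inventory: 41 @ $12.60 + 385 @ $12.00 = $5,136.60
Check: goods available $12,867.75 = COGS $7,731.15 + ending $5,136.60

Ending inventory = $5,136.60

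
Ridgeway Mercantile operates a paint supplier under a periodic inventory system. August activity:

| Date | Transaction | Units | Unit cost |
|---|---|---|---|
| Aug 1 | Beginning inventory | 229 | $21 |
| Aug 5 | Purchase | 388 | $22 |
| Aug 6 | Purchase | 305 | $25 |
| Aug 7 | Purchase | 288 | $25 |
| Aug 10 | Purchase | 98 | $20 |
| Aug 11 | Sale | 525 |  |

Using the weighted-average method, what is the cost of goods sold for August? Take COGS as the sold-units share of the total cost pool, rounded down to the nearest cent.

COGS = $12,093.46

Aug 11, sell 525: 525/1308 × $30,130.00 → $12,093.46
Ending inventory (cost pool remaining) = $18,036.54
Check: goods available $30,130.00 = COGS $12,093.46 + ending $18,036.54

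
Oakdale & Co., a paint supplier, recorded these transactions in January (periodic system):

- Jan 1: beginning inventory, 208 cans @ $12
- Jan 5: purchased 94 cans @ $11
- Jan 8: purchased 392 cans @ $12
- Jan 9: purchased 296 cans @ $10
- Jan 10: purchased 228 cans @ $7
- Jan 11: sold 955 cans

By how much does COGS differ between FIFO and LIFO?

$1,155

FIFO COGS: 208 @ $12 + 94 @ $11 + 392 @ $12 + 261 @ $10 = $10,844
LIFO COGS: 228 @ $7 + 296 @ $10 + 392 @ $12 + 39 @ $11 = $9,689
Difference = |$10,844 − $9,689| = $1,155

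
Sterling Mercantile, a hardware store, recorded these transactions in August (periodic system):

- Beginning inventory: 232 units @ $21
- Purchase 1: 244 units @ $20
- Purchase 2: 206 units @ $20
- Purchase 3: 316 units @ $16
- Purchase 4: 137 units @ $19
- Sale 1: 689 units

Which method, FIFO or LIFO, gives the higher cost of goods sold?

FIFO

FIFO COGS: 232 @ $21 + 244 @ $20 + 206 @ $20 + 7 @ $16 = $13,984
LIFO COGS: 137 @ $19 + 316 @ $16 + 206 @ $20 + 30 @ $20 = $12,379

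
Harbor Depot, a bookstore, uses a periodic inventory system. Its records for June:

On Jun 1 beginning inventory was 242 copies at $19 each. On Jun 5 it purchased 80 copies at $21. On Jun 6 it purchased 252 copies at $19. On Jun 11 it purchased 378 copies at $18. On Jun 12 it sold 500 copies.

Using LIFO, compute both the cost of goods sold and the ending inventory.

COGS = $9,122; ending inventory = $8,748

Jun 12, 500 sold [LIFO — newest first]: 378 @ $18 + 122 @ $19 = $9,122
Ending inventory: 242 @ $19 + 80 @ $21 + 130 @ $19 = $8,748
Check: goods available $17,870 = COGS $9,122 + ending $8,748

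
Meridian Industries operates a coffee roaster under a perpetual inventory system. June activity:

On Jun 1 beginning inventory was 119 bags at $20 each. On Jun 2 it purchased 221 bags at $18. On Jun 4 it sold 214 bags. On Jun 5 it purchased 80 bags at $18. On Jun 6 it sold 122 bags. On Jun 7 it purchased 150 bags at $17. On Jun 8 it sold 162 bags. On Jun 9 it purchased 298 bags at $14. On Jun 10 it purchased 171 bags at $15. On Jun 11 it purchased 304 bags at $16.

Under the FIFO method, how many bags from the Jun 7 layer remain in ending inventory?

Jun 4, 214 sold [FIFO — oldest first]: 119 @ $20 + 95 @ $18 = $4,090
Jun 6, 122 sold [FIFO — oldest first]: 122 @ $18 = $2,196
Jun 8, 162 sold [FIFO — oldest first]: 4 @ $18 + 80 @ $18 + 78 @ $17 = $2,838
Total COGS = $4,090 + $2,196 + $2,838 = $9,124
Ending inventory: 72 @ $17 + 298 @ $14 + 171 @ $15 + 304 @ $16 = $12,825
Check: goods available $21,949 = COGS $9,124 + ending $12,825

72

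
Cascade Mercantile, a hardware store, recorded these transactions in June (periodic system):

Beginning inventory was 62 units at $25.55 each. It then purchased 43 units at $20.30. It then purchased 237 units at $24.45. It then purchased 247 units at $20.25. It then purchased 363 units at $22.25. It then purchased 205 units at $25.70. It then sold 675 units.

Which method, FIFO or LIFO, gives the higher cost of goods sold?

FIFO COGS: 62 @ $25.55 + 43 @ $20.30 + 237 @ $24.45 + 247 @ $20.25 + 86 @ $22.25 = $15,166.90
LIFO COGS: 205 @ $25.70 + 363 @ $22.25 + 107 @ $20.25 = $15,512.00

LIFO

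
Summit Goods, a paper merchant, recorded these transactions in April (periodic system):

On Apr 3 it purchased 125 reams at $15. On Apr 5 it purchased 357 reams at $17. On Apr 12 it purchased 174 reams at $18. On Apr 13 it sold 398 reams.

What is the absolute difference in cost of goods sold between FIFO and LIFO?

FIFO COGS: 125 @ $15 + 273 @ $17 = $6,516
LIFO COGS: 174 @ $18 + 224 @ $17 = $6,940
Difference = |$6,516 − $6,940| = $424

$424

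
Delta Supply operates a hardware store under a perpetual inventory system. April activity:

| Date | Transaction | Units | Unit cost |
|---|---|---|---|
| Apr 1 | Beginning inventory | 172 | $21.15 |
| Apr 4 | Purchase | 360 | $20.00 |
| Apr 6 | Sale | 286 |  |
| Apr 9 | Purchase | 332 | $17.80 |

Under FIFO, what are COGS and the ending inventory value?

COGS = $5,917.80; ending inventory = $10,829.60

Apr 6, 286 sold [FIFO — oldest first]: 172 @ $21.15 + 114 @ $20.00 = $5,917.80
Ending inventory: 246 @ $20.00 + 332 @ $17.80 = $10,829.60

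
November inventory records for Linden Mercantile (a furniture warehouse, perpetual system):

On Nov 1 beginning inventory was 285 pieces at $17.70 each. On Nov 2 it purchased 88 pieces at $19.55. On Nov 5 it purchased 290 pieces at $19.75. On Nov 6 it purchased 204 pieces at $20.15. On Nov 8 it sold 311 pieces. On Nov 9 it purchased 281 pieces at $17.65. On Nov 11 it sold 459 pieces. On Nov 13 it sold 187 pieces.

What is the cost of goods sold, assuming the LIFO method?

Nov 8, 311 sold [LIFO — newest first]: 204 @ $20.15 + 107 @ $19.75 = $6,223.85
Nov 11, 459 sold [LIFO — newest first]: 281 @ $17.65 + 178 @ $19.75 = $8,475.15
Nov 13, 187 sold [LIFO — newest first]: 5 @ $19.75 + 88 @ $19.55 + 94 @ $17.70 = $3,482.95
Total COGS = $6,223.85 + $8,475.15 + $3,482.95 = $18,181.95
Ending inventory: 191 @ $17.70 = $3,380.70
Check: goods available $21,562.65 = COGS $18,181.95 + ending $3,380.70

COGS = $18,181.95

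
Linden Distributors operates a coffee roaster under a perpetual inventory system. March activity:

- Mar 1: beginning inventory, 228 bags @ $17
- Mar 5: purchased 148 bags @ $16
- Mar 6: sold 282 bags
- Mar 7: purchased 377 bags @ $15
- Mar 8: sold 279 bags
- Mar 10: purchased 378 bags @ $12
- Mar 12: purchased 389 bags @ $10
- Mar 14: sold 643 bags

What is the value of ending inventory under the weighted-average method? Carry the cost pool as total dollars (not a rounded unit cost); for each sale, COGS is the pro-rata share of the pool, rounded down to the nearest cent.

After Mar 1: 228 on hand, pool $3,876.00 (≈ $17.0000 each)
After Mar 5: 376 on hand, pool $6,244.00 (≈ $16.6064 each)
Mar 6, sell 282: 282/376 × $6,244.00 → $4,683.00
After Mar 7: 471 on hand, pool $7,216.00 (≈ $15.3206 each)
Mar 8, sell 279: 279/471 × $7,216.00 → $4,274.44
After Mar 10: 570 on hand, pool $7,477.56 (≈ $13.1185 each)
After Mar 12: 959 on hand, pool $11,367.56 (≈ $11.8536 each)
Mar 14, sell 643: 643/959 × $11,367.56 → $7,621.83
Total COGS = $4,683.00 + $4,274.44 + $7,621.83 = $16,579.27
Ending inventory (cost pool remaining) = $3,745.73

Ending inventory = $3,745.73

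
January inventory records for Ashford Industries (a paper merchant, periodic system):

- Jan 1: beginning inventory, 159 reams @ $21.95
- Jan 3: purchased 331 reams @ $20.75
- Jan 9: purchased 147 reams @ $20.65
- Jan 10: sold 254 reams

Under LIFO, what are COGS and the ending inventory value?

COGS = $5,255.80; ending inventory = $8,138.05

Jan 10, 254 sold [LIFO — newest first]: 147 @ $20.65 + 107 @ $20.75 = $5,255.80
Ending inventory: 159 @ $21.95 + 224 @ $20.75 = $8,138.05
Check: goods available $13,393.85 = COGS $5,255.80 + ending $8,138.05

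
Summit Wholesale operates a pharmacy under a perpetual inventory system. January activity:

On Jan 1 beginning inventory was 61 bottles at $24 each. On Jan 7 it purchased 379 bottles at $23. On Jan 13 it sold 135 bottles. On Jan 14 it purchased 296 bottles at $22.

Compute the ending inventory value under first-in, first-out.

Ending inventory = $13,527

Jan 13, 135 sold [FIFO — oldest first]: 61 @ $24 + 74 @ $23 = $3,166
Ending inventory: 305 @ $23 + 296 @ $22 = $13,527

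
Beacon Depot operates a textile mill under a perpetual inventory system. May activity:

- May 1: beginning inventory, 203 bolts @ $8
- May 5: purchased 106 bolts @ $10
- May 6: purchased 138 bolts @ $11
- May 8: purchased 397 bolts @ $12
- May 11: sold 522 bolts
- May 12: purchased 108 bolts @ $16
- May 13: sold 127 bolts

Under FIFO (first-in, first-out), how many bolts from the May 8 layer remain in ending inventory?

May 11, 522 sold [FIFO — oldest first]: 203 @ $8 + 106 @ $10 + 138 @ $11 + 75 @ $12 = $5,102
May 13, 127 sold [FIFO — oldest first]: 127 @ $12 = $1,524
Total COGS = $5,102 + $1,524 = $6,626
Ending inventory: 195 @ $12 + 108 @ $16 = $4,068

195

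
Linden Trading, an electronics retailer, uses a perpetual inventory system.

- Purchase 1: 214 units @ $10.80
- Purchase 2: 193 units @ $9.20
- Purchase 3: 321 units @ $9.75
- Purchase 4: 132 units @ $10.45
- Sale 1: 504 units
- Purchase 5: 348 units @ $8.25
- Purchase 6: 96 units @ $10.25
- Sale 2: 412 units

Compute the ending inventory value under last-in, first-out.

Sale 1 (504) [LIFO — newest first]: 132 @ $10.45 + 321 @ $9.75 + 51 @ $9.20 = $4,978.35
Sale 2 (412) [LIFO — newest first]: 96 @ $10.25 + 316 @ $8.25 = $3,591.00
Total COGS = $4,978.35 + $3,591.00 = $8,569.35
Ending inventory: 214 @ $10.80 + 142 @ $9.20 + 32 @ $8.25 = $3,881.60

Ending inventory = $3,881.60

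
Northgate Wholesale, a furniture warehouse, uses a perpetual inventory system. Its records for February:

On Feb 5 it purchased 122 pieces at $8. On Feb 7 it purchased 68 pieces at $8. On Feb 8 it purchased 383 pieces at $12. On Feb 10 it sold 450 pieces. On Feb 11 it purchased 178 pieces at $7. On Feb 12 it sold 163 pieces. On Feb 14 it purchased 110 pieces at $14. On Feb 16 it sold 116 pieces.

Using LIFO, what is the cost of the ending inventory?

Feb 10, 450 sold [LIFO — newest first]: 383 @ $12 + 67 @ $8 = $5,132
Feb 12, 163 sold [LIFO — newest first]: 163 @ $7 = $1,141
Feb 16, 116 sold [LIFO — newest first]: 110 @ $14 + 6 @ $7 = $1,582
Total COGS = $5,132 + $1,141 + $1,582 = $7,855
Ending inventory: 122 @ $8 + 1 @ $8 + 9 @ $7 = $1,047

Ending inventory = $1,047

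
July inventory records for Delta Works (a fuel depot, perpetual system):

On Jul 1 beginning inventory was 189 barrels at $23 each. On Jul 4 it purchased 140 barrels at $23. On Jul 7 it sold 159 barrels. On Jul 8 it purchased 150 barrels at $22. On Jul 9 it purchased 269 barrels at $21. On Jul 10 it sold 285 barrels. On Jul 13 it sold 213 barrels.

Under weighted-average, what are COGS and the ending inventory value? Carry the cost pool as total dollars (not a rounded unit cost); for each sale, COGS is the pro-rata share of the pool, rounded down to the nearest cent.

COGS = $14,529.29; ending inventory = $1,986.71

After Jul 1: 189 on hand, pool $4,347.00 (≈ $23.0000 each)
After Jul 4: 329 on hand, pool $7,567.00 (≈ $23.0000 each)
Jul 7, sell 159: 159/329 × $7,567.00 → $3,657.00
After Jul 8: 320 on hand, pool $7,210.00 (≈ $22.5312 each)
After Jul 9: 589 on hand, pool $12,859.00 (≈ $21.8319 each)
Jul 10, sell 285: 285/589 × $12,859.00 → $6,222.09
Jul 13, sell 213: 213/304 × $6,636.91 → $4,650.20
Total COGS = $3,657.00 + $6,222.09 + $4,650.20 = $14,529.29
Ending inventory (cost pool remaining) = $1,986.71
Check: goods available $16,516.00 = COGS $14,529.29 + ending $1,986.71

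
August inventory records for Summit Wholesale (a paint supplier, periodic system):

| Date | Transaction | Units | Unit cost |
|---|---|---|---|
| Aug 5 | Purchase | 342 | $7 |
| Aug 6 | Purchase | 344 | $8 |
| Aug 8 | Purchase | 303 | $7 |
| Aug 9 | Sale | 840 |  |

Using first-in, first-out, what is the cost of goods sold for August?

COGS = $6,224

Aug 9, 840 sold [FIFO — oldest first]: 342 @ $7 + 344 @ $8 + 154 @ $7 = $6,224
Ending inventory: 149 @ $7 = $1,043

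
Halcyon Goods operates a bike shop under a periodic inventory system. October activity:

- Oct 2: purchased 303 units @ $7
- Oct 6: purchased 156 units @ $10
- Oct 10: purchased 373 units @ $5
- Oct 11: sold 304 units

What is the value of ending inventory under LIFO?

Ending inventory = $4,026

Oct 11, 304 sold [LIFO — newest first]: 304 @ $5 = $1,520
Ending inventory: 303 @ $7 + 156 @ $10 + 69 @ $5 = $4,026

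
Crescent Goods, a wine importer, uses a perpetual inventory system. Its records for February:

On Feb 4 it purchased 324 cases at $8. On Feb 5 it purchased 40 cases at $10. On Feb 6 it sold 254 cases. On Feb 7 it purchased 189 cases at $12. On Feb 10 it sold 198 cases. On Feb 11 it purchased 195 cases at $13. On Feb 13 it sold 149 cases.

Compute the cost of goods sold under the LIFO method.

Feb 6, 254 sold [LIFO — newest first]: 40 @ $10 + 214 @ $8 = $2,112
Feb 10, 198 sold [LIFO — newest first]: 189 @ $12 + 9 @ $8 = $2,340
Feb 13, 149 sold [LIFO — newest first]: 149 @ $13 = $1,937
Total COGS = $2,112 + $2,340 + $1,937 = $6,389
Ending inventory: 101 @ $8 + 46 @ $13 = $1,406

COGS = $6,389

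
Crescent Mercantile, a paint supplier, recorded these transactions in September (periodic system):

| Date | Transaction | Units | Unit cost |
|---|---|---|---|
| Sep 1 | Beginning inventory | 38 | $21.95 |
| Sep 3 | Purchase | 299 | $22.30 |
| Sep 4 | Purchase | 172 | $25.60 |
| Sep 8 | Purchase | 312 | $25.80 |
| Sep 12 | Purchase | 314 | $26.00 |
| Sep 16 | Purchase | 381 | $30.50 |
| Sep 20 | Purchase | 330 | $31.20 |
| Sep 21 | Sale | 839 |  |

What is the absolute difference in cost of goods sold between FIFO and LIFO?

FIFO COGS: 38 @ $21.95 + 299 @ $22.30 + 172 @ $25.60 + 312 @ $25.80 + 18 @ $26.00 = $20,422.60
LIFO COGS: 330 @ $31.20 + 381 @ $30.50 + 128 @ $26.00 = $25,244.50
Difference = |$20,422.60 − $25,244.50| = $4,821.90

$4,821.90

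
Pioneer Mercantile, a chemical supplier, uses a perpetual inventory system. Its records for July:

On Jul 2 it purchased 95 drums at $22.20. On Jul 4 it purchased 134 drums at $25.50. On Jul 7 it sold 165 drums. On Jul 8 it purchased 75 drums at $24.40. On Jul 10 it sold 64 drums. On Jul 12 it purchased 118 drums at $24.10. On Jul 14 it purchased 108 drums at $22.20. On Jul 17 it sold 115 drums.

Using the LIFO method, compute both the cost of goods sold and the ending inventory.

Jul 7, 165 sold [LIFO — newest first]: 134 @ $25.50 + 31 @ $22.20 = $4,105.20
Jul 10, 64 sold [LIFO — newest first]: 64 @ $24.40 = $1,561.60
Jul 17, 115 sold [LIFO — newest first]: 108 @ $22.20 + 7 @ $24.10 = $2,566.30
Total COGS = $4,105.20 + $1,561.60 + $2,566.30 = $8,233.10
Ending inventory: 64 @ $22.20 + 11 @ $24.40 + 111 @ $24.10 = $4,364.30
Check: goods available $12,597.40 = COGS $8,233.10 + ending $4,364.30

COGS = $8,233.10; ending inventory = $4,364.30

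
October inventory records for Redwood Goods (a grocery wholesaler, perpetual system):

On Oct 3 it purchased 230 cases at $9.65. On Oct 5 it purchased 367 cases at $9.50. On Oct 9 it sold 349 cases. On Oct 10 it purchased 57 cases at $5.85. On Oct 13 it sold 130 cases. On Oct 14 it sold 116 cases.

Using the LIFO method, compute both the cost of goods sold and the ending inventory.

COGS = $5,470.10; ending inventory = $569.35

Oct 9, 349 sold [LIFO — newest first]: 349 @ $9.50 = $3,315.50
Oct 13, 130 sold [LIFO — newest first]: 57 @ $5.85 + 18 @ $9.50 + 55 @ $9.65 = $1,035.20
Oct 14, 116 sold [LIFO — newest first]: 116 @ $9.65 = $1,119.40
Total COGS = $3,315.50 + $1,035.20 + $1,119.40 = $5,470.10
Ending inventory: 59 @ $9.65 = $569.35
Check: goods available $6,039.45 = COGS $5,470.10 + ending $569.35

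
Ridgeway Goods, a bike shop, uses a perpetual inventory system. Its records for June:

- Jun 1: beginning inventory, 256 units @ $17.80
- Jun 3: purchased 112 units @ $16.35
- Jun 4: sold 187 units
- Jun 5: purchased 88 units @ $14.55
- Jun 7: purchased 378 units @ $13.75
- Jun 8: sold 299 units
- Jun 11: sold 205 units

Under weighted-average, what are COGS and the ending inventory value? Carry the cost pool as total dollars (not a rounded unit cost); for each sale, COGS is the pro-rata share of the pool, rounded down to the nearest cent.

COGS = $10,739.72; ending inventory = $2,126.18

After Jun 1: 256 on hand, pool $4,556.80 (≈ $17.8000 each)
After Jun 3: 368 on hand, pool $6,388.00 (≈ $17.3587 each)
Jun 4, sell 187: 187/368 × $6,388.00 → $3,246.07
After Jun 5: 269 on hand, pool $4,422.33 (≈ $16.4399 each)
After Jun 7: 647 on hand, pool $9,619.83 (≈ $14.8684 each)
Jun 8, sell 299: 299/647 × $9,619.83 → $4,445.64
Jun 11, sell 205: 205/348 × $5,174.19 → $3,048.01
Total COGS = $3,246.07 + $4,445.64 + $3,048.01 = $10,739.72
Ending inventory (cost pool remaining) = $2,126.18
Check: goods available $12,865.90 = COGS $10,739.72 + ending $2,126.18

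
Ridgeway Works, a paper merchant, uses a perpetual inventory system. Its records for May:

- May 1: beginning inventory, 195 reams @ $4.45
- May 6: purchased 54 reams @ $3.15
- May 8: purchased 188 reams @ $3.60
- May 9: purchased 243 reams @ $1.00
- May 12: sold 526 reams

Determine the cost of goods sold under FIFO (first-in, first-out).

May 12, 526 sold [FIFO — oldest first]: 195 @ $4.45 + 54 @ $3.15 + 188 @ $3.60 + 89 @ $1.00 = $1,803.65
Ending inventory: 154 @ $1.00 = $154.00
Check: goods available $1,957.65 = COGS $1,803.65 + ending $154.00

COGS = $1,803.65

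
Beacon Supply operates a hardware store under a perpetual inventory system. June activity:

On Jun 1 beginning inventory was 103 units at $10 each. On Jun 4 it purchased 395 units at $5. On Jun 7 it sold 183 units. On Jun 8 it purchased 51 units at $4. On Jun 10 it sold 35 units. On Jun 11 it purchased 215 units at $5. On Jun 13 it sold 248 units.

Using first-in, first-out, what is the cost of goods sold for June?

COGS = $2,845

Jun 7, 183 sold [FIFO — oldest first]: 103 @ $10 + 80 @ $5 = $1,430
Jun 10, 35 sold [FIFO — oldest first]: 35 @ $5 = $175
Jun 13, 248 sold [FIFO — oldest first]: 248 @ $5 = $1,240
Total COGS = $1,430 + $175 + $1,240 = $2,845
Ending inventory: 32 @ $5 + 51 @ $4 + 215 @ $5 = $1,439
Check: goods available $4,284 = COGS $2,845 + ending $1,439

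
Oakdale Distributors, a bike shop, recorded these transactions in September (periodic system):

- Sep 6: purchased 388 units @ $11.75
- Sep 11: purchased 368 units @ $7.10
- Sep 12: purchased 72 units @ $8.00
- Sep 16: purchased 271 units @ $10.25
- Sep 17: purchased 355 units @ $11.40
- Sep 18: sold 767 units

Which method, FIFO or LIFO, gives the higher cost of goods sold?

FIFO COGS: 388 @ $11.75 + 368 @ $7.10 + 11 @ $8.00 = $7,259.80
LIFO COGS: 355 @ $11.40 + 271 @ $10.25 + 72 @ $8.00 + 69 @ $7.10 = $7,890.65

LIFO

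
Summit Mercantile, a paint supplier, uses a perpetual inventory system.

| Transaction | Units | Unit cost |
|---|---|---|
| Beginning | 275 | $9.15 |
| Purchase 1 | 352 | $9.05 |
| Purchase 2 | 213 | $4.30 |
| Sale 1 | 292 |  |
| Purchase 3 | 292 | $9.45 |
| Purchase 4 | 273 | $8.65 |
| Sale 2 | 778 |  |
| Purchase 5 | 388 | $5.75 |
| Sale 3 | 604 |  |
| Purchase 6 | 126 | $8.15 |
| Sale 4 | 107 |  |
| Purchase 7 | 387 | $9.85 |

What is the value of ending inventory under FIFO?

Sale 1 (292) [FIFO — oldest first]: 275 @ $9.15 + 17 @ $9.05 = $2,670.10
Sale 2 (778) [FIFO — oldest first]: 335 @ $9.05 + 213 @ $4.30 + 230 @ $9.45 = $6,121.15
Sale 3 (604) [FIFO — oldest first]: 62 @ $9.45 + 273 @ $8.65 + 269 @ $5.75 = $4,494.10
Sale 4 (107) [FIFO — oldest first]: 107 @ $5.75 = $615.25
Total COGS = $2,670.10 + $6,121.15 + $4,494.10 + $615.25 = $13,900.60
Ending inventory: 12 @ $5.75 + 126 @ $8.15 + 387 @ $9.85 = $4,907.85
Check: goods available $18,808.45 = COGS $13,900.60 + ending $4,907.85

Ending inventory = $4,907.85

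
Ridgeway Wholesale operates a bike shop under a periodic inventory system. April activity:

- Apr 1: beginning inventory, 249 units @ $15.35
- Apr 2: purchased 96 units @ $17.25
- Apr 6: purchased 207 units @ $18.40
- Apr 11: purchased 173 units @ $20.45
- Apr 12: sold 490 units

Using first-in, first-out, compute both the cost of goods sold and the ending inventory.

Apr 12, 490 sold [FIFO — oldest first]: 249 @ $15.35 + 96 @ $17.25 + 145 @ $18.40 = $8,146.15
Ending inventory: 62 @ $18.40 + 173 @ $20.45 = $4,678.65
Check: goods available $12,824.80 = COGS $8,146.15 + ending $4,678.65

COGS = $8,146.15; ending inventory = $4,678.65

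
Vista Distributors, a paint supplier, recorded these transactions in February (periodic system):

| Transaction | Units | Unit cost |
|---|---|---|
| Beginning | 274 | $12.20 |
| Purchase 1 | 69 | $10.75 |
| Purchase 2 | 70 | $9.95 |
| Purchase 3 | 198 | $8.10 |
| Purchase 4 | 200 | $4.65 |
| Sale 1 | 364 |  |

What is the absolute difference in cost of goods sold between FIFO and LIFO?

FIFO COGS: 274 @ $12.20 + 69 @ $10.75 + 21 @ $9.95 = $4,293.50
LIFO COGS: 200 @ $4.65 + 164 @ $8.10 = $2,258.40
Difference = |$4,293.50 − $2,258.40| = $2,035.10

$2,035.10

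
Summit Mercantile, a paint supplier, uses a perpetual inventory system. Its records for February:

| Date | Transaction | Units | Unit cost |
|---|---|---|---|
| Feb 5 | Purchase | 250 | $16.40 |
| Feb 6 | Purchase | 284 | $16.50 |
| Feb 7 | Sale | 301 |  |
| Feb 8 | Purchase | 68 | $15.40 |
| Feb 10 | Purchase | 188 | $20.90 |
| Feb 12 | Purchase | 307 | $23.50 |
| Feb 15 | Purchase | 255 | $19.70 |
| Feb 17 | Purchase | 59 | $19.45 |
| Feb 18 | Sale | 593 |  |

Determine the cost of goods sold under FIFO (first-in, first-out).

Feb 7, 301 sold [FIFO — oldest first]: 250 @ $16.40 + 51 @ $16.50 = $4,941.50
Feb 18, 593 sold [FIFO — oldest first]: 233 @ $16.50 + 68 @ $15.40 + 188 @ $20.90 + 104 @ $23.50 = $11,264.90
Total COGS = $4,941.50 + $11,264.90 = $16,206.40
Ending inventory: 203 @ $23.50 + 255 @ $19.70 + 59 @ $19.45 = $10,941.55

COGS = $16,206.40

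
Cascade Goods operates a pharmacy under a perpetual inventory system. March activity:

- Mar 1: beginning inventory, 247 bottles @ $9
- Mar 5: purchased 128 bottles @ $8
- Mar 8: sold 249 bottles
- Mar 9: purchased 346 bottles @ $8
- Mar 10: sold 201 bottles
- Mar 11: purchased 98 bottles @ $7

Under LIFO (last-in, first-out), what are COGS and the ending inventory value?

COGS = $3,721; ending inventory = $2,980

Mar 8, 249 sold [LIFO — newest first]: 128 @ $8 + 121 @ $9 = $2,113
Mar 10, 201 sold [LIFO — newest first]: 201 @ $8 = $1,608
Total COGS = $2,113 + $1,608 = $3,721
Ending inventory: 126 @ $9 + 145 @ $8 + 98 @ $7 = $2,980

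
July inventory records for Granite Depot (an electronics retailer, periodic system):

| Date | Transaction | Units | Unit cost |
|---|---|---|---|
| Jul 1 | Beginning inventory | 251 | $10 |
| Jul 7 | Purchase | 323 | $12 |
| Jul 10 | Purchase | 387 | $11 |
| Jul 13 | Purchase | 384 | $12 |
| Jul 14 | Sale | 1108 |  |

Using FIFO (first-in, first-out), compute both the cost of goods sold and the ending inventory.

COGS = $12,407; ending inventory = $2,844

Jul 14, 1108 sold [FIFO — oldest first]: 251 @ $10 + 323 @ $12 + 387 @ $11 + 147 @ $12 = $12,407
Ending inventory: 237 @ $12 = $2,844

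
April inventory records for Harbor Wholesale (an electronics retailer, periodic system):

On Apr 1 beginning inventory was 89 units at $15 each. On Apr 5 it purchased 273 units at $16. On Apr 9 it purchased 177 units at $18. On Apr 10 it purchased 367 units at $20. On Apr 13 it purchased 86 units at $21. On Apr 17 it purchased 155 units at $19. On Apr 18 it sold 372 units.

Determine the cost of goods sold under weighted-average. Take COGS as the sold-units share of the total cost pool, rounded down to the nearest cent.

Apr 18, sell 372: 372/1147 × $20,980.00 → $6,804.32
Ending inventory (cost pool remaining) = $14,175.68

COGS = $6,804.32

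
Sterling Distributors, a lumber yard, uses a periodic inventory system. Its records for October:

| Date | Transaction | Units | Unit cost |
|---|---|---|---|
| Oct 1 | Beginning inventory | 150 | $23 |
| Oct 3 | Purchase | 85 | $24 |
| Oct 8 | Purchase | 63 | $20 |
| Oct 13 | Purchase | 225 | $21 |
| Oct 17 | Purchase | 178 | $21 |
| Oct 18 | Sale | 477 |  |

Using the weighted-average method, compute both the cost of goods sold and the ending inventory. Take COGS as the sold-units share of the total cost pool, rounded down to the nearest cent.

COGS = $10,351.78; ending inventory = $4,861.22

Oct 18, sell 477: 477/701 × $15,213.00 → $10,351.78
Ending inventory (cost pool remaining) = $4,861.22
Check: goods available $15,213.00 = COGS $10,351.78 + ending $4,861.22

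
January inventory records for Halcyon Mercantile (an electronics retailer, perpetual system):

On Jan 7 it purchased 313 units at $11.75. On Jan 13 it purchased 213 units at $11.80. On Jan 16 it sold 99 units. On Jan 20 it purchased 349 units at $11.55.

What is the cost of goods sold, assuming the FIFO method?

Jan 16, 99 sold [FIFO — oldest first]: 99 @ $11.75 = $1,163.25
Ending inventory: 214 @ $11.75 + 213 @ $11.80 + 349 @ $11.55 = $9,058.85
Check: goods available $10,222.10 = COGS $1,163.25 + ending $9,058.85

COGS = $1,163.25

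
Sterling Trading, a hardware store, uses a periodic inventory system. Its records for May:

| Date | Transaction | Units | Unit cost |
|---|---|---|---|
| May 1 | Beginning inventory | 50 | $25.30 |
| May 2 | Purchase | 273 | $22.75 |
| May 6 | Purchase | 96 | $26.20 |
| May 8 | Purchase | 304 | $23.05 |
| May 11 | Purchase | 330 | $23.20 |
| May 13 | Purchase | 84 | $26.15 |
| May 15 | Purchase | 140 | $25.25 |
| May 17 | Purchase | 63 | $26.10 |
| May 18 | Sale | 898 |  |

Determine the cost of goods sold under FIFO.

COGS = $21,058.15

May 18, 898 sold [FIFO — oldest first]: 50 @ $25.30 + 273 @ $22.75 + 96 @ $26.20 + 304 @ $23.05 + 175 @ $23.20 = $21,058.15
Ending inventory: 155 @ $23.20 + 84 @ $26.15 + 140 @ $25.25 + 63 @ $26.10 = $10,971.90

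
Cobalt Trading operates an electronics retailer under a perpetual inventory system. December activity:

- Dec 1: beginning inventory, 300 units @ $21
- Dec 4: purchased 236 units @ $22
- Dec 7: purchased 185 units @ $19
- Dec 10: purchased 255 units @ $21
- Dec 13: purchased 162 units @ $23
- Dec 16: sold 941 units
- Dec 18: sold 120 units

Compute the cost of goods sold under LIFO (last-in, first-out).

Dec 16, 941 sold [LIFO — newest first]: 162 @ $23 + 255 @ $21 + 185 @ $19 + 236 @ $22 + 103 @ $21 = $19,951
Dec 18, 120 sold [LIFO — newest first]: 120 @ $21 = $2,520
Total COGS = $19,951 + $2,520 = $22,471
Ending inventory: 77 @ $21 = $1,617
Check: goods available $24,088 = COGS $22,471 + ending $1,617

COGS = $22,471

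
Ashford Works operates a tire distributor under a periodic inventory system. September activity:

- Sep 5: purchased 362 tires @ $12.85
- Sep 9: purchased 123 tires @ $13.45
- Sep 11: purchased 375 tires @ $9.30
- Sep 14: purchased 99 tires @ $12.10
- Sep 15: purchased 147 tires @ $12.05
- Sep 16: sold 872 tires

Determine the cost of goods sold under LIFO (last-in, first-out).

Sep 16, 872 sold [LIFO — newest first]: 147 @ $12.05 + 99 @ $12.10 + 375 @ $9.30 + 123 @ $13.45 + 128 @ $12.85 = $9,755.90
Ending inventory: 234 @ $12.85 = $3,006.90

COGS = $9,755.90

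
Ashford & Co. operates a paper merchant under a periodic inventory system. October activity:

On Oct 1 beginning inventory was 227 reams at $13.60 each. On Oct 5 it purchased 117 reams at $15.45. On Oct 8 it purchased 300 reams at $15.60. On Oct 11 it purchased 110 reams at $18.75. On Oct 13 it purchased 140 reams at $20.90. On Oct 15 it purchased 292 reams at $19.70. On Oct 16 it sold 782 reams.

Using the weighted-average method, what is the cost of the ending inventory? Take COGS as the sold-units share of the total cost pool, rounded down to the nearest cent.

Oct 16, sell 782: 782/1186 × $20,315.75 → $13,395.37
Ending inventory (cost pool remaining) = $6,920.38
Check: goods available $20,315.75 = COGS $13,395.37 + ending $6,920.38

Ending inventory = $6,920.38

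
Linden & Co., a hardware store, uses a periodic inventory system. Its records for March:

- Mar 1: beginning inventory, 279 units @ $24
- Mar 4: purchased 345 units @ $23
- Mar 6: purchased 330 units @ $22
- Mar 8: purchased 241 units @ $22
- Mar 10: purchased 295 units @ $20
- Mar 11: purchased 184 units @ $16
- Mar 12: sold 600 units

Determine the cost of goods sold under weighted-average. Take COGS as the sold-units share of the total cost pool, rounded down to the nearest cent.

Mar 12, sell 600: 600/1674 × $36,037.00 → $12,916.48
Ending inventory (cost pool remaining) = $23,120.52
Check: goods available $36,037.00 = COGS $12,916.48 + ending $23,120.52

COGS = $12,916.48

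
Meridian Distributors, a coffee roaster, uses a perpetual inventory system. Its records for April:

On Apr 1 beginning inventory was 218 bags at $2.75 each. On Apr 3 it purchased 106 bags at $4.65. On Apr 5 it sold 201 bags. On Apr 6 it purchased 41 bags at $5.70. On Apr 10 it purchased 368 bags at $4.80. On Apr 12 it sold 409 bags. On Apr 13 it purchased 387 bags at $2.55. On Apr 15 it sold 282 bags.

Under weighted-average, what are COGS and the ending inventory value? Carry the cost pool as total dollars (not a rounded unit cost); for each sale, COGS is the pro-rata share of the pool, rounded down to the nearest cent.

After Apr 1: 218 on hand, pool $599.50 (≈ $2.7500 each)
After Apr 3: 324 on hand, pool $1,092.40 (≈ $3.3716 each)
Apr 5, sell 201: 201/324 × $1,092.40 → $677.69
After Apr 6: 164 on hand, pool $648.41 (≈ $3.9537 each)
After Apr 10: 532 on hand, pool $2,414.81 (≈ $4.5391 each)
Apr 12, sell 409: 409/532 × $2,414.81 → $1,856.49
After Apr 13: 510 on hand, pool $1,545.17 (≈ $3.0297 each)
Apr 15, sell 282: 282/510 × $1,545.17 → $854.38
Total COGS = $677.69 + $1,856.49 + $854.38 = $3,388.56
Ending inventory (cost pool remaining) = $690.79

COGS = $3,388.56; ending inventory = $690.79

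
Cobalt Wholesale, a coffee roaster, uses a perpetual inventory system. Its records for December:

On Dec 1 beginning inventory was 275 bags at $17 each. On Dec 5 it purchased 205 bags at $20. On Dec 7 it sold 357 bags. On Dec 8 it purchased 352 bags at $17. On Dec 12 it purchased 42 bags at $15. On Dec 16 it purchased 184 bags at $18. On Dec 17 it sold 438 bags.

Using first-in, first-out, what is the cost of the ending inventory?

Ending inventory = $4,571

Dec 7, 357 sold [FIFO — oldest first]: 275 @ $17 + 82 @ $20 = $6,315
Dec 17, 438 sold [FIFO — oldest first]: 123 @ $20 + 315 @ $17 = $7,815
Total COGS = $6,315 + $7,815 = $14,130
Ending inventory: 37 @ $17 + 42 @ $15 + 184 @ $18 = $4,571
Check: goods available $18,701 = COGS $14,130 + ending $4,571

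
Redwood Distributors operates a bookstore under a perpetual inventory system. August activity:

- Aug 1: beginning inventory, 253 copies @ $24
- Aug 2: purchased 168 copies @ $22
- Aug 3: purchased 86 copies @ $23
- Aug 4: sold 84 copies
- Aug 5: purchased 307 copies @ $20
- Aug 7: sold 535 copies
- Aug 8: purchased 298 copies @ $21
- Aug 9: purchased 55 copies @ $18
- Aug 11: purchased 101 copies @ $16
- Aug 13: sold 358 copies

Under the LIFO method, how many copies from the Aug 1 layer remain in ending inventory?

Aug 4, 84 sold [LIFO — newest first]: 84 @ $23 = $1,932
Aug 7, 535 sold [LIFO — newest first]: 307 @ $20 + 2 @ $23 + 168 @ $22 + 58 @ $24 = $11,274
Aug 13, 358 sold [LIFO — newest first]: 101 @ $16 + 55 @ $18 + 202 @ $21 = $6,848
Total COGS = $1,932 + $11,274 + $6,848 = $20,054
Ending inventory: 195 @ $24 + 96 @ $21 = $6,696

195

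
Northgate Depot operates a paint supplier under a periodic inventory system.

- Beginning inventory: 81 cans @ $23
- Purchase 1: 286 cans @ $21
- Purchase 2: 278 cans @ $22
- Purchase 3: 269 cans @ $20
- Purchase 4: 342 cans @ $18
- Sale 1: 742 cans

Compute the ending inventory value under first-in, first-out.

Ending inventory = $9,596

Sale 1 (742) [FIFO — oldest first]: 81 @ $23 + 286 @ $21 + 278 @ $22 + 97 @ $20 = $15,925
Ending inventory: 172 @ $20 + 342 @ $18 = $9,596
Check: goods available $25,521 = COGS $15,925 + ending $9,596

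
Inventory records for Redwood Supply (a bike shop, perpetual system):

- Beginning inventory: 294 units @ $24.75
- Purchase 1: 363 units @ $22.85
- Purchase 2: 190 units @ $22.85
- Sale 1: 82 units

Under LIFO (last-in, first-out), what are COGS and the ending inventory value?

Sale 1 (82) [LIFO — newest first]: 82 @ $22.85 = $1,873.70
Ending inventory: 294 @ $24.75 + 363 @ $22.85 + 108 @ $22.85 = $18,038.85

COGS = $1,873.70; ending inventory = $18,038.85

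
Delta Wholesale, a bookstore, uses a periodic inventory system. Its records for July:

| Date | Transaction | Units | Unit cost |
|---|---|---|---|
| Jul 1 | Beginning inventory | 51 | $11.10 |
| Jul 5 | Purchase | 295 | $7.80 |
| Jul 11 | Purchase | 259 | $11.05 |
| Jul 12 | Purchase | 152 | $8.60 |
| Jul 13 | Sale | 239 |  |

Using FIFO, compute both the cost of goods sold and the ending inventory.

Jul 13, 239 sold [FIFO — oldest first]: 51 @ $11.10 + 188 @ $7.80 = $2,032.50
Ending inventory: 107 @ $7.80 + 259 @ $11.05 + 152 @ $8.60 = $5,003.75

COGS = $2,032.50; ending inventory = $5,003.75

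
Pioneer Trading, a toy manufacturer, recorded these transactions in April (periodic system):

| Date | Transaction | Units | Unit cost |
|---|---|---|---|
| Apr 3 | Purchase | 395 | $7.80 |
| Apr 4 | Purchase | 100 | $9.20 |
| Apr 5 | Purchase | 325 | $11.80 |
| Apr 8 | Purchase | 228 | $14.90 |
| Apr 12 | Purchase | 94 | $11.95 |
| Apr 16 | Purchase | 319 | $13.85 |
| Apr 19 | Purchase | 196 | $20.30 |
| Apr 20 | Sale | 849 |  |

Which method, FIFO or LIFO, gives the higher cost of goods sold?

FIFO COGS: 395 @ $7.80 + 100 @ $9.20 + 325 @ $11.80 + 29 @ $14.90 = $8,268.10
LIFO COGS: 196 @ $20.30 + 319 @ $13.85 + 94 @ $11.95 + 228 @ $14.90 + 12 @ $11.80 = $13,059.05

LIFO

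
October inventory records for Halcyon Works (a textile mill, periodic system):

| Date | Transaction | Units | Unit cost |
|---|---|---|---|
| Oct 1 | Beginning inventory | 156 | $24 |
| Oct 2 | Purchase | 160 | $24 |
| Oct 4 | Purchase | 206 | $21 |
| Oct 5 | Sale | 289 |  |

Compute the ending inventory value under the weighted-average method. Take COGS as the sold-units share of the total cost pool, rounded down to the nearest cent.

Ending inventory = $5,316.15

Oct 5, sell 289: 289/522 × $11,910.00 → $6,593.85
Ending inventory (cost pool remaining) = $5,316.15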